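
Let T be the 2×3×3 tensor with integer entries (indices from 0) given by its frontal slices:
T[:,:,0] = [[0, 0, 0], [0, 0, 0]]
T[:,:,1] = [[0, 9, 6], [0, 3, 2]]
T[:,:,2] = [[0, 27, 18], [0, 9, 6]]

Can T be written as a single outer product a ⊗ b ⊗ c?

If T = a ⊗ b ⊗ c then every fibre of T is a multiple of the corresponding factor, so read the factors off the fibres through the nonzero entry T[0,1,1] = 9.
The mode-1 fibre T[:,1,1] = [9, 3] gives a = [3, 1] (primitive direction); the mode-2 fibre T[0,:,1] = [0, 9, 6] gives b = [0, 3, 2]; then c[k] = T[0,1,k] / (a[0]·b[1]) = [0, 9, 27] / 9 = [0, 1, 3].
Expanding [3, 1] ⊗ [0, 3, 2] ⊗ [0, 1, 3] reproduces all 18 entries of T, so T = [3, 1] ⊗ [0, 3, 2] ⊗ [0, 1, 3] and rank(T) ≤ 1.
Equivalently every frontal slice T[:,:,k] is c[k] times the rank-1 matrix [3, 1] ⊗ [0, 3, 2]. So T has rank 1 (it is nonzero).

Yes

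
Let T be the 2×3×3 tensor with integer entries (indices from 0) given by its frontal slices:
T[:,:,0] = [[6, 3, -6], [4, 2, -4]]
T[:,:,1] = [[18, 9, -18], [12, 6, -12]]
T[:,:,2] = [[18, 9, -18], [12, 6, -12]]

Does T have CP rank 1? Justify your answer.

Yes

The mode-1 fibre T[:,0,0] = [6, 4] gives a = (3, 2) (primitive direction); the mode-2 fibre T[0,:,0] = [6, 3, -6] gives b = (2, 1, -2); then c[k] = T[0,0,k] / (a[0]·b[0]) = [6, 18, 18] / 6 = (1, 3, 3).
Expanding (3, 2) ⊗ (2, 1, -2) ⊗ (1, 3, 3) reproduces all 18 entries of T, so T = (3, 2) ⊗ (2, 1, -2) ⊗ (1, 3, 3) and rank(T) ≤ 1.
Equivalently every frontal slice T[:,:,k] is c[k] times the rank-1 matrix (3, 2) ⊗ (2, 1, -2). So T has rank 1 (it is nonzero).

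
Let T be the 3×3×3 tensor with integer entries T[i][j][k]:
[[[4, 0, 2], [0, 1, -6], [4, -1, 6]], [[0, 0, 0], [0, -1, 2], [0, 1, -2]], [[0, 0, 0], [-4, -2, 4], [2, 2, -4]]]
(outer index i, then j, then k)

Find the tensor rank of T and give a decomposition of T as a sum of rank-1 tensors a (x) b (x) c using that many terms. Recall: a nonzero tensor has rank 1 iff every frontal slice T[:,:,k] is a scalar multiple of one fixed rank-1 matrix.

Lower bound: the mode-1 unfolding of T (rows indexed by i, columns by (j,k) = (0,0), (0,1), (0,2), (1,0), (1,1), (1,2), (2,0), (2,1), (2,2)) is [[4, 0, 2, 0, 1, -6, 4, -1, 6], [0, 0, 0, 0, -1, 2, 0, 1, -2], [0, 0, 0, -4, -2, 4, 2, 2, -4]].
There the 3×3 minor on rows i ∈ {0, 1, 2}, columns (j,k) ∈ {(0,0), (1,0), (1,1)} is det [[4, 0, 1], [0, 0, -1], [0, -4, -2]] = -16 ≠ 0, so this unfolding has rank ≥ 3; CP rank is at least every unfolding rank, so rank(T) ≥ 3. (This is only a lower bound: in general the CP rank may exceed every unfolding rank, so we still need to exhibit 3 rank-1 terms summing to T.)
Upper bound: T is a sum of 3 rank-1 terms, T = (1, -1, -2) (x) (0, 1, -1) (x) (0, 1, -2) + (1, 0, 0) (x) (1, -2, 2) (x) (4, 0, 2) + (2, 0, -1) (x) (0, 2, -1) (x) (2, 0, 0) (written with every a and b primitive with positive leading entry and the scale carried by c; CP decompositions are not unique, and this one is verified by expanding entrywise), so rank(T) ≤ 3.
These bounds meet, so rank(T) = 3.

rank(T) = 3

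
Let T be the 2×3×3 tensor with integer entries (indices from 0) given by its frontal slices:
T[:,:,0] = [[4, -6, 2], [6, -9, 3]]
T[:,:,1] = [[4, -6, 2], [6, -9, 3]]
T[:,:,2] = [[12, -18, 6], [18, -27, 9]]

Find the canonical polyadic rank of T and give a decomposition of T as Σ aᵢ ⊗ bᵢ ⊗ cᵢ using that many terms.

Lower bound: T ≠ 0 (e.g. T[0,0,0] = 4), so rank(T) ≥ 1.
Upper bound: the mode-1 fibre T[:,0,0] = [4, 6] gives a = [2, 3] (primitive direction); the mode-2 fibre T[0,:,0] = [4, -6, 2] gives b = [2, -3, 1]; then c[k] = T[0,0,k] / (a[0]·b[0]) = [4, 4, 12] / 4 = [1, 1, 3].
Expanding [2, 3] ⊗ [2, -3, 1] ⊗ [1, 1, 3] reproduces all 18 entries of T, so T = [2, 3] ⊗ [2, -3, 1] ⊗ [1, 1, 3] and rank(T) ≤ 1.
These bounds meet, so rank(T) = 1.

rank(T) = 1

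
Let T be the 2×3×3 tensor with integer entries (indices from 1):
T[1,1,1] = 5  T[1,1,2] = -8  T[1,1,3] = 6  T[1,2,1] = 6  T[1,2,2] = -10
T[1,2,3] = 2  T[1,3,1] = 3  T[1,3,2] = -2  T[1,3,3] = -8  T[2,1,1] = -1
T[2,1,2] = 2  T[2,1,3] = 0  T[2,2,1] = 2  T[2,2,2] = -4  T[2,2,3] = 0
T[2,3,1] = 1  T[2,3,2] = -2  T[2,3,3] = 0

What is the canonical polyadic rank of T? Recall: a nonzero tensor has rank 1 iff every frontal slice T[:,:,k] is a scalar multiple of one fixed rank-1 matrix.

Lower bound: the mode-2 unfolding of T (rows indexed by j, columns by (i,k) = (1,1), (1,2), (1,3), (2,1), (2,2), (2,3)) is [[5, -8, 6, -1, 2, 0], [6, -10, 2, 2, -4, 0], [3, -2, -8, 1, -2, 0]].
There the 3×3 minor on rows j ∈ {1, 2, 3}, columns (i,k) ∈ {(1,1), (1,2), (1,3)} is det [[5, -8, 6], [6, -10, 2], [3, -2, -8]] = 96 ≠ 0, so this unfolding has rank ≥ 3; CP rank is at least every unfolding rank, so rank(T) ≥ 3. (This is only a lower bound: in general the CP rank may exceed every unfolding rank, so we still need to exhibit 3 rank-1 terms summing to T.)
Upper bound: T is a sum of 3 rank-1 terms, T = [1, 0] (x) [1, 1, 2] (x) [2, -2, -2] + [1, 0] (x) [2, 1, -1] (x) [2, -4, 4] + [1, 1] (x) [1, -2, -1] (x) [-1, 2, 0] (one valid choice — decompositions are not unique — normalised so each a, b is primitive with positive first nonzero entry; check it by expanding all entries), so rank(T) ≤ 3.
These bounds meet, so rank(T) = 3.

3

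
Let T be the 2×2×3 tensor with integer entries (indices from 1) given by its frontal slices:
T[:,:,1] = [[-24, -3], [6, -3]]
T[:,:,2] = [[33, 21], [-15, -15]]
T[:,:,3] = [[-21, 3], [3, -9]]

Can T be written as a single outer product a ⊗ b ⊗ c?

The mode-3 unfolding of T (rows indexed by k, columns by (i,j) = (1,1), (1,2), (2,1), (2,2)) is [[-24, -3, 6, -3], [33, 21, -15, -15], [-21, 3, 3, -9]].
There the 2×2 minor on rows k ∈ {1, 2}, columns (i,j) ∈ {(1,1), (1,2)} is det [[-24, -3], [33, 21]] = -405 ≠ 0, so this unfolding has rank ≥ 2; CP rank is at least every unfolding rank, so rank(T) ≥ 2.
In particular rank(T) ≥ 2 > 1, so T is not rank-1.

No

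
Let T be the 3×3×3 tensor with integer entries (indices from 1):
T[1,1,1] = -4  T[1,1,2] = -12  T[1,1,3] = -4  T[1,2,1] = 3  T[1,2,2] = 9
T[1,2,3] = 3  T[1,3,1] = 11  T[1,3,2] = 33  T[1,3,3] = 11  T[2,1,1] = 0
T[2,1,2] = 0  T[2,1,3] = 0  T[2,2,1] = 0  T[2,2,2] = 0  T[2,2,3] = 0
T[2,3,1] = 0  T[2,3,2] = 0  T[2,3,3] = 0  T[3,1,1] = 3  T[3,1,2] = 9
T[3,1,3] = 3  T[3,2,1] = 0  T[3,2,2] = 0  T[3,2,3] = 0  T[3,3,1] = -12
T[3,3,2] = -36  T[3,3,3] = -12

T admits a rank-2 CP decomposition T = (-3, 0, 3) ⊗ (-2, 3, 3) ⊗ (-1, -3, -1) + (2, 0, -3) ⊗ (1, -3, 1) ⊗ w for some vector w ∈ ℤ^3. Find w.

Subtract the known terms from T to get the rank-1 residual R = (2, 0, -3) ⊗ (1, -3, 1) ⊗ w, so R[i,j,k] = a[i]·b[j]·w[k]. Pick indices with nonzero a[1]·b[1] = (2)·(1) = 2. Only the fibre through (1,1,·) is needed: R[1,1,:] = T[1,1,:] − Σₗ aₗ[1]bₗ[1]cₗ = [-4, -12, -4] − (-3)·(-2)·(-1, -3, -1) = [2, 6, 2]. Then w[k] = R[1,1,k] / 2 for each k, giving w = [2, 6, 2] / 2 = (1, 3, 1).

w = (1, 3, 1)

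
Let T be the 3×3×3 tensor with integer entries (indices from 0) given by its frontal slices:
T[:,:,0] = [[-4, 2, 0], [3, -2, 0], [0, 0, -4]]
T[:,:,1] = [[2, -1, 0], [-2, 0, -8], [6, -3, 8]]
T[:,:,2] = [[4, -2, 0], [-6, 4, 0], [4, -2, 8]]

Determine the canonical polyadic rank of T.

Lower bound: the mode-3 unfolding of T (rows indexed by k, columns by (i,j) = (0,0), (0,1), (0,2), (1,0), (1,1), (1,2), (2,0), (2,1), (2,2)) is [[-4, 2, 0, 3, -2, 0, 0, 0, -4], [2, -1, 0, -2, 0, -8, 6, -3, 8], [4, -2, 0, -6, 4, 0, 4, -2, 8]].
There the 3×3 minor on rows k ∈ {0, 1, 2}, columns (i,j) ∈ {(0,0), (1,0), (1,1)} is det [[-4, 3, -2], [2, -2, 0], [4, -6, 4]] = 16 ≠ 0, so this unfolding has rank ≥ 3; CP rank is at least every unfolding rank, so rank(T) ≥ 3. (This is only a lower bound: in general the CP rank may exceed every unfolding rank, so we still need to exhibit 3 rank-1 terms summing to T.)
Upper bound: T is a sum of 3 rank-1 terms, T = [0, 1, -2] (x) [2, -1, 2] (x) [1, -2, -2] + [0, 1, 0] (x) [1, -1, -2] (x) [1, 2, -2] + [1, 0, -1] (x) [2, -1, 0] (x) [-2, 1, 2] (one valid choice — decompositions are not unique — normalised so each a, b is primitive with positive first nonzero entry; check it by expanding all entries), so rank(T) ≤ 3.
These bounds meet, so rank(T) = 3.
Check entry T[0,1,2] = -2: (0)·(-1)·(-2) + (0)·(-1)·(-2) + (1)·(-1)·(2) = -2.

3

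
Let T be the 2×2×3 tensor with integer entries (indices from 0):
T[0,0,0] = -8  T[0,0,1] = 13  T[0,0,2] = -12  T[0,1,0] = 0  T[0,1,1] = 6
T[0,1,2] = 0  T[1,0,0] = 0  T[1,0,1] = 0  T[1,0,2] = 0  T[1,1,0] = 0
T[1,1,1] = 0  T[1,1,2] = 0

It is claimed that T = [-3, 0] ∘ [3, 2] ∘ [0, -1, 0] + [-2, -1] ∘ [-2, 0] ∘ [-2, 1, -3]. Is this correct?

Reconstruct entry (1,0,0) from the claimed factors: Σₗ aₗ[1]bₗ[0]cₗ[0] = (0)·(3)·(0) + (-1)·(-2)·(-2) = -4, but T[1,0,0] = 0. The claim is false.

No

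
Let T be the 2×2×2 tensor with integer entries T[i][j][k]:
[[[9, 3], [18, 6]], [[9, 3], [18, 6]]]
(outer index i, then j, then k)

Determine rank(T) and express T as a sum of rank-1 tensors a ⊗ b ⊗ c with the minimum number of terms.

Lower bound: T ≠ 0 (e.g. T[0,0,0] = 9), so rank(T) ≥ 1.
Upper bound: if T = a ⊗ b ⊗ c then every fibre of T is a multiple of the corresponding factor, so read the factors off the fibres through the nonzero entry T[0,0,0] = 9.
The mode-1 fibre T[:,0,0] = [9, 9] gives a = [1, 1] (primitive direction); the mode-2 fibre T[0,:,0] = [9, 18] gives b = [1, 2]; then c[k] = T[0,0,k] / (a[0]·b[0]) = [9, 3] / 1 = [9, 3].
Expanding [1, 1] ⊗ [1, 2] ⊗ [9, 3] reproduces all 8 entries of T, so T = [1, 1] ⊗ [1, 2] ⊗ [9, 3] and rank(T) ≤ 1.
These bounds meet, so rank(T) = 1.

rank(T) = 1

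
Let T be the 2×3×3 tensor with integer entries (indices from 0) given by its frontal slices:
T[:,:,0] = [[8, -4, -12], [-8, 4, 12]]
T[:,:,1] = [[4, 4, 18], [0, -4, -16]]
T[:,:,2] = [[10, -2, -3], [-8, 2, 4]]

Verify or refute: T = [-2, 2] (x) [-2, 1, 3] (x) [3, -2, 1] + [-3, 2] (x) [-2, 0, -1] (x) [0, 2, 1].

No

Reconstruct entry (0,0,0) from the claimed factors: Σₗ aₗ[0]bₗ[0]cₗ[0] = (-2)·(-2)·(3) + (-3)·(-2)·(0) = 12, but T[0,0,0] = 8. The claim is false.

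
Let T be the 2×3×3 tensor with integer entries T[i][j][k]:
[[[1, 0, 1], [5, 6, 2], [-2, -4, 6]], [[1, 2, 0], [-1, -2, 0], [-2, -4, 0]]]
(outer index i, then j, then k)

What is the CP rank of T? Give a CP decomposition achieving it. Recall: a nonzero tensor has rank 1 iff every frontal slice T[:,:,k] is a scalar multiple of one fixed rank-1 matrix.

Lower bound: the mode-3 unfolding of T (rows indexed by k, columns by (i,j) = (0,0), (0,1), (0,2), (1,0), (1,1), (1,2)) is [[1, 5, -2, 1, -1, -2], [0, 6, -4, 2, -2, -4], [1, 2, 6, 0, 0, 0]].
There the 3×3 minor on rows k ∈ {0, 1, 2}, columns (i,j) ∈ {(0,0), (0,1), (0,2)} is det [[1, 5, -2], [0, 6, -4], [1, 2, 6]] = 36 ≠ 0, so this unfolding has rank ≥ 3; CP rank is at least every unfolding rank, so rank(T) ≥ 3. (Flattening ranks never certify an upper bound on CP rank; for that we must actually write T with 3 rank-1 terms.)
Upper bound: T is a sum of 3 rank-1 terms, T = (1, -1) ⊗ (1, -1, -2) ⊗ (-1, -2, 0) + (1, 0) ⊗ (0, 0, 1) ⊗ (0, -4, 8) + (1, 0) ⊗ (1, 2, -2) ⊗ (2, 2, 1) (one valid choice — decompositions are not unique — normalised so each a, b is primitive with positive first nonzero entry; check it by expanding all entries), so rank(T) ≤ 3.
These bounds meet, so rank(T) = 3.

rank(T) = 3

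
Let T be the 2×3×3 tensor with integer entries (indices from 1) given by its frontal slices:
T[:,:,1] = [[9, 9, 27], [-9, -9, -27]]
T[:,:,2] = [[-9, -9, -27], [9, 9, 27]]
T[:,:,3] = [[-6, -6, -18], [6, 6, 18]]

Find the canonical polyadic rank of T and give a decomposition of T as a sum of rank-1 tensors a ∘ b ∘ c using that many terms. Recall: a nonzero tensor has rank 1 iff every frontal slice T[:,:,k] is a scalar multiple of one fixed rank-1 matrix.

Lower bound: T ≠ 0 (e.g. T[1,1,1] = 9), so rank(T) ≥ 1.
Upper bound: if T = a ∘ b ∘ c then every fibre of T is a multiple of the corresponding factor, so read the factors off the fibres through the nonzero entry T[1,1,1] = 9.
The mode-1 fibre T[:,1,1] = [9, -9] gives a = (1, -1) (primitive direction); the mode-2 fibre T[1,:,1] = [9, 9, 27] gives b = (1, 1, 3); then c[k] = T[1,1,k] / (a[1]·b[1]) = [9, -9, -6] / 1 = (9, -9, -6).
Expanding (1, -1) ∘ (1, 1, 3) ∘ (9, -9, -6) reproduces all 18 entries of T, so T = (1, -1) ∘ (1, 1, 3) ∘ (9, -9, -6) and rank(T) ≤ 1.
These bounds meet, so rank(T) = 1.

rank(T) = 1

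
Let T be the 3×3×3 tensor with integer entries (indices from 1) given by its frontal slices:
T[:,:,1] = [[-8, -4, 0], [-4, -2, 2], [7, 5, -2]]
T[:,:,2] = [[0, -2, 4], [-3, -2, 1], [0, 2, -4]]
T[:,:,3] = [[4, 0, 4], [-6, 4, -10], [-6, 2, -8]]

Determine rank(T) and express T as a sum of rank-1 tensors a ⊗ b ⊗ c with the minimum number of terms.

rank(T) = 3

Lower bound: the mode-3 unfolding of T (rows indexed by k, columns by (i,j) = (1,1), (1,2), (1,3), (2,1), (2,2), (2,3), (3,1), (3,2), (3,3)) is [[-8, -4, 0, -4, -2, 2, 7, 5, -2], [0, -2, 4, -3, -2, 1, 0, 2, -4], [4, 0, 4, -6, 4, -10, -6, 2, -8]].
There the 3×3 minor on rows k ∈ {1, 2, 3}, columns (i,j) ∈ {(1,1), (1,2), (2,1)} is det [[-8, -4, -4], [0, -2, -3], [4, 0, -6]] = -80 ≠ 0, so this unfolding has rank ≥ 3; CP rank is at least every unfolding rank, so rank(T) ≥ 3. (This is only a lower bound: in general the CP rank may exceed every unfolding rank, so we still need to exhibit 3 rank-1 terms summing to T.)
Upper bound: T is a sum of 3 rank-1 terms, T = [0, 2, 1] ⊗ [1, -1, 2] ⊗ [-1, 0, -2] + [1, 1, -1] ⊗ [1, 1, -1] ⊗ [-4, -2, 0] + [2, -1, -2] ⊗ [1, 0, 1] ⊗ [-2, 1, 2] (one valid choice — decompositions are not unique — normalised so each a, b is primitive with positive first nonzero entry; check it by expanding all entries), so rank(T) ≤ 3.
These bounds meet, so rank(T) = 3.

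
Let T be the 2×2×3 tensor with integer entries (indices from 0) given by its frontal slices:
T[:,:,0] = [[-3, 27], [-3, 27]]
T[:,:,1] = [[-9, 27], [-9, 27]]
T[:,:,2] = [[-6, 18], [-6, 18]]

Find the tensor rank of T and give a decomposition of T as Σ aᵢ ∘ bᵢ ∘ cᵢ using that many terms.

Lower bound: in the mode-3 unfolding of T (rows indexed by k, columns by (i,j)) the 2×2 minor on rows k ∈ {0, 1}, columns (i,j) ∈ {(0,0), (0,1)} is det [[-3, 27], [-9, 27]] = 162 ≠ 0, so that unfolding has rank ≥ 2 and hence rank(T) ≥ 2 (CP rank is at least every unfolding rank, though it can be larger).
Upper bound: T[i,:,:] = a[i]·M for every slice, with a = [1, 1] and M = [[-3, -9, -6], [27, 27, 18]] (rows j, columns k).
Splitting M by its rows (j = 0, 1), M = [1, 0][-3, -9, -6]ᵀ + [0, 1][27, 27, 18]ᵀ.
Hence T = [1, 1] ∘ [1, 0] ∘ [-3, -9, -6] + [1, 1] ∘ [0, 1] ∘ [27, 27, 18], so rank(T) ≤ 2.
These bounds meet, so rank(T) = 2.

rank(T) = 2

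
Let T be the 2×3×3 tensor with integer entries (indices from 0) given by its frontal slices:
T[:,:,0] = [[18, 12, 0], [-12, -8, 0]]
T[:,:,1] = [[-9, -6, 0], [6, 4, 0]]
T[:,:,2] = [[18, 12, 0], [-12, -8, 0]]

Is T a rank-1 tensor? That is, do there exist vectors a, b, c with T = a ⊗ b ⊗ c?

The mode-1 fibre T[:,0,0] = [18, -12] gives a = [3, -2] (primitive direction); the mode-2 fibre T[0,:,0] = [18, 12, 0] gives b = [3, 2, 0]; then c[k] = T[0,0,k] / (a[0]·b[0]) = [18, -9, 18] / 9 = [2, -1, 2].
Expanding [3, -2] ⊗ [3, 2, 0] ⊗ [2, -1, 2] reproduces all 18 entries of T, so T = [3, -2] ⊗ [3, 2, 0] ⊗ [2, -1, 2] and rank(T) ≤ 1.
Equivalently every frontal slice T[:,:,k] is c[k] times the rank-1 matrix [3, -2] ⊗ [3, 2, 0]. So T has rank 1 (it is nonzero).

Yes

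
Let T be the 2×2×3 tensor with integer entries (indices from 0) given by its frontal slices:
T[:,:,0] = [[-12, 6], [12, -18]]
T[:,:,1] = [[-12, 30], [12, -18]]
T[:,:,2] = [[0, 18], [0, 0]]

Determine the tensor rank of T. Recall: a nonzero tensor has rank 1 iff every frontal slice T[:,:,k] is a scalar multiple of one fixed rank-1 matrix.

Lower bound: the mode-2 unfolding of T (rows indexed by j, columns by (i,k) = (0,0), (0,1), (0,2), (1,0), (1,1), (1,2)) is [[-12, -12, 0, 12, 12, 0], [6, 30, 18, -18, -18, 0]].
There the 2×2 minor on rows j ∈ {0, 1}, columns (i,k) ∈ {(0,0), (0,1)} is det [[-12, -12], [6, 30]] = -288 ≠ 0, so this unfolding has rank ≥ 2; CP rank is at least every unfolding rank, so rank(T) ≥ 2. (Unfolding ranks only ever bound the CP rank from below — rank(T) can be strictly larger than all of them — so the matching upper bound has to come from an explicit 2-term decomposition.)
Upper bound — finding two terms. Write S_k = T[:,:,k] for the frontal slices: S₀ = [[-12, 6], [12, -18]], S₁ = [[-12, 30], [12, -18]], S₂ = [[0, 18], [0, 0]].
If T = a₁ ⊗ b₁ ⊗ c₁ + a₂ ⊗ b₂ ⊗ c₂ then each S_k = c₁[k]·a₁b₁ᵀ + c₂[k]·a₂b₂ᵀ. S₀ and S₁ are linearly independent, so a₁b₁ᵀ and a₂b₂ᵀ must span the same plane of matrices: they are the rank-1 matrices of the form x·S₀ + y·S₁.
det(x·S₀ + y·S₁) is 144·x² − 144·y² = 144·(x − y)(x + y), vanishing at (x:y) = (1:1) and (1:-1).
M₁ = S₀ + S₁ = [[-24, 36], [24, -36]] = (-12)·[1, -1][2, -3]ᵀ and M₂ = S₀ − S₁ = [[0, -24], [0, 0]] = (-24)·[1, 0][0, 1]ᵀ, so take a₁ = [1, -1], b₁ = [2, -3], a₂ = [1, 0], b₂ = [0, 1].
Each slice is an integer combination of E₁ = a₁b₁ᵀ and E₂ = a₂b₂ᵀ: S₀ = −6·E₁ − 12·E₂, S₁ = −6·E₁ + 12·E₂, S₂ = 18·E₂; reading off coefficients, c₁ = [-6, -6, 0] and c₂ = [-12, 12, 18].
Hence T = [1, -1] ⊗ [2, -3] ⊗ [-6, -6, 0] + [1, 0] ⊗ [0, 1] ⊗ [-12, 12, 18], so rank(T) ≤ 2.
These bounds meet, so rank(T) = 2.

2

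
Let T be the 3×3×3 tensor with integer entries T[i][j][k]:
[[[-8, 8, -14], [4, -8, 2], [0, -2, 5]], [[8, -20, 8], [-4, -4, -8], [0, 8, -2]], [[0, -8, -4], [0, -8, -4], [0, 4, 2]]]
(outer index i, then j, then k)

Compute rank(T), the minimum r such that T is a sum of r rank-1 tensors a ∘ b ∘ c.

3

Lower bound: the mode-3 unfolding of T (rows indexed by k, columns by (i,j) = (0,0), (0,1), (0,2), (1,0), (1,1), (1,2), (2,0), (2,1), (2,2)) is [[-8, 4, 0, 8, -4, 0, 0, 0, 0], [8, -8, -2, -20, -4, 8, -8, -8, 4], [-14, 2, 5, 8, -8, -2, -4, -4, 2]].
There the 3×3 minor on rows k ∈ {0, 1, 2}, columns (i,j) ∈ {(0,0), (0,1), (0,2)} is det [[-8, 4, 0], [8, -8, -2], [-14, 2, 5]] = 240 ≠ 0, so this unfolding has rank ≥ 3; CP rank is at least every unfolding rank, so rank(T) ≥ 3. (This is only a lower bound: in general the CP rank may exceed every unfolding rank, so we still need to exhibit 3 rank-1 terms summing to T.)
Upper bound: T is a sum of 3 rank-1 terms, T = [1, -1, 0] ∘ [1, 0, -1] ∘ [0, 4, -4] + [1, -1, 0] ∘ [2, -1, 0] ∘ [-4, 4, -4] + [1, 2, 2] ∘ [2, 2, -1] ∘ [0, -2, -1] (written with every a and b primitive with positive leading entry and the scale carried by c; CP decompositions are not unique, and this one is verified by expanding entrywise), so rank(T) ≤ 3.
These bounds meet, so rank(T) = 3.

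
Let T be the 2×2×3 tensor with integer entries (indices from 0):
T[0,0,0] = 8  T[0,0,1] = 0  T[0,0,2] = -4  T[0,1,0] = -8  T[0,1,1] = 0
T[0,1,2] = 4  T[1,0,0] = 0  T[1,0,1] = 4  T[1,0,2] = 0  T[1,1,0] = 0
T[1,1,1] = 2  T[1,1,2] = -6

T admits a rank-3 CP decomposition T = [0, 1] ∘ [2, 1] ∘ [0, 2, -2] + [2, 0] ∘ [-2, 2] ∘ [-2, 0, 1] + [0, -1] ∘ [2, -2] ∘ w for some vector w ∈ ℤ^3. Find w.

Subtract the known terms from T to get the rank-1 residual R = [0, -1] ∘ [2, -2] ∘ w, so R[i,j,k] = a[i]·b[j]·w[k]. Pick indices with nonzero a[1]·b[0] = (-1)·(2) = -2. Only the fibre through (1,0,·) is needed: R[1,0,:] = T[1,0,:] − Σₗ aₗ[1]bₗ[0]cₗ = [0, 4, 0] − (1)·(2)·[0, 2, -2] − (0)·(-2)·[-2, 0, 1] = [0, 0, 4]. Then w[k] = R[1,0,k] / -2 for each k, giving w = [0, 0, 4] / -2 = [0, 0, -2].

w = [0, 0, -2]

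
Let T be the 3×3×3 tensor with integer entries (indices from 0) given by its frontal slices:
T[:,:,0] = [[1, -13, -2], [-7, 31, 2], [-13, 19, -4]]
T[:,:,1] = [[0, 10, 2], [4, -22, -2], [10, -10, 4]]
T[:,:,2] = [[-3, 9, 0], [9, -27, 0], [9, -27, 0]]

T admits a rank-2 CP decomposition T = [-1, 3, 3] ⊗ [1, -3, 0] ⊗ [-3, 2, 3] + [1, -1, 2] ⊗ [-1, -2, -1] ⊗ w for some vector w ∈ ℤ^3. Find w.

Subtract the known terms from T to get the rank-1 residual R = [1, -1, 2] ⊗ [-1, -2, -1] ⊗ w, so R[i,j,k] = a[i]·b[j]·w[k]. Pick indices with nonzero a[0]·b[0] = (1)·(-1) = -1. Only the fibre through (0,0,·) is needed: R[0,0,:] = T[0,0,:] − Σₗ aₗ[0]bₗ[0]cₗ = [1, 0, -3] − (-1)·(1)·[-3, 2, 3] = [-2, 2, 0]. Then w[k] = R[0,0,k] / -1 for each k, giving w = [-2, 2, 0] / -1 = [2, -2, 0].

w = [2, -2, 0]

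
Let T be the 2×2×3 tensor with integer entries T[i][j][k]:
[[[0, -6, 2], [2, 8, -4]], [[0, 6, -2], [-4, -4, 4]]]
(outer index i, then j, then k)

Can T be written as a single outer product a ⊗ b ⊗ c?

No

The mode-3 unfolding of T (rows indexed by k, columns by (i,j) = (0,0), (0,1), (1,0), (1,1)) is [[0, 2, 0, -4], [-6, 8, 6, -4], [2, -4, -2, 4]].
There the 2×2 minor on rows k ∈ {0, 1}, columns (i,j) ∈ {(0,0), (0,1)} is det [[0, 2], [-6, 8]] = 12 ≠ 0, so this unfolding has rank ≥ 2; CP rank is at least every unfolding rank, so rank(T) ≥ 2.
In particular rank(T) ≥ 2 > 1, so T is not rank-1.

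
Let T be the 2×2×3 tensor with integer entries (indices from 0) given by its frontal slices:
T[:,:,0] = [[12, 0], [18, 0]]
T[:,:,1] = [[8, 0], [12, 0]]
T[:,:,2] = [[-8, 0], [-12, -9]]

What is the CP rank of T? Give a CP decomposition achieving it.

rank(T) = 2

Lower bound: the mode-3 unfolding of T (rows indexed by k, columns by (i,j) = (0,0), (0,1), (1,0), (1,1)) is [[12, 0, 18, 0], [8, 0, 12, 0], [-8, 0, -12, -9]].
There the 2×2 minor on rows k ∈ {0, 2}, columns (i,j) ∈ {(0,0), (1,1)} is det [[12, 0], [-8, -9]] = -108 ≠ 0, so this unfolding has rank ≥ 2; CP rank is at least every unfolding rank, so rank(T) ≥ 2. (Flattening ranks never certify an upper bound on CP rank; for that we must actually write T with 2 rank-1 terms.)
Upper bound — finding two terms. Write S_k = T[:,:,k] for the frontal slices: S₀ = [[12, 0], [18, 0]], S₁ = [[8, 0], [12, 0]], S₂ = [[-8, 0], [-12, -9]].
If T = a₁ ⊗ b₁ ⊗ c₁ + a₂ ⊗ b₂ ⊗ c₂ then each S_k = c₁[k]·a₁b₁ᵀ + c₂[k]·a₂b₂ᵀ. S₀ and S₂ are linearly independent, so a₁b₁ᵀ and a₂b₂ᵀ must span the same plane of matrices: they are the rank-1 matrices of the form x·S₀ + y·S₂.
det(x·S₀ + y·S₂) is −108·xy + 72·y² = (-36)·(3·x − 2·y)(y), vanishing at (x:y) = (2:3) and (1:0).
M₁ = 2·S₀ + 3·S₂ = [[0, 0], [0, -27]] = (-27)·[0, 1][0, 1]ᵀ and M₂ = S₀ = [[12, 0], [18, 0]] = 6·[2, 3][1, 0]ᵀ, so take a₁ = [0, 1], b₁ = [0, 1], a₂ = [2, 3], b₂ = [1, 0].
Each slice is an integer combination of E₁ = a₁b₁ᵀ and E₂ = a₂b₂ᵀ: S₀ = 6·E₂, S₁ = 4·E₂, S₂ = −9·E₁ − 4·E₂; reading off coefficients, c₁ = [0, 0, -9] and c₂ = [6, 4, -4].
Hence T = [0, 1] ⊗ [0, 1] ⊗ [0, 0, -9] + [2, 3] ⊗ [1, 0] ⊗ [6, 4, -4], so rank(T) ≤ 2.
These bounds meet, so rank(T) = 2.
Check entry T[1,0,0] = 18: (1)·(0)·(0) + (3)·(1)·(6) = 18.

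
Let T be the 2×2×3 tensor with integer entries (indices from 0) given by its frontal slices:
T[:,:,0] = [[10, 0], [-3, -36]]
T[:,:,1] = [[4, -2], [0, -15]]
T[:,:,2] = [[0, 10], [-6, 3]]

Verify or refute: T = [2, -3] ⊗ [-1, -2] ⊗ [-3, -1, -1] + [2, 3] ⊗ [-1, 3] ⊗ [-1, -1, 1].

Reconstruct entry (0,0,0) from the claimed factors: Σₗ aₗ[0]bₗ[0]cₗ[0] = (2)·(-1)·(-3) + (2)·(-1)·(-1) = 8, but T[0,0,0] = 10. The claim is false.

No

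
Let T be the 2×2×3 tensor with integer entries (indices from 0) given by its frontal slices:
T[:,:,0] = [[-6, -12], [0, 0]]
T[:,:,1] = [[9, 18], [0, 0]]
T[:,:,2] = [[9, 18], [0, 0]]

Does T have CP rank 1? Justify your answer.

Yes

If T = a ⊗ b ⊗ c then every fibre of T is a multiple of the corresponding factor, so read the factors off the fibres through the nonzero entry T[0,0,0] = -6.
The mode-1 fibre T[:,0,0] = [-6, 0] gives a = [1, 0] (primitive direction); the mode-2 fibre T[0,:,0] = [-6, -12] gives b = [1, 2]; then c[k] = T[0,0,k] / (a[0]·b[0]) = [-6, 9, 9] / 1 = [-6, 9, 9].
Expanding [1, 0] ⊗ [1, 2] ⊗ [-6, 9, 9] reproduces all 12 entries of T, so T = [1, 0] ⊗ [1, 2] ⊗ [-6, 9, 9] and rank(T) ≤ 1.
Equivalently every frontal slice T[:,:,k] is c[k] times the rank-1 matrix [1, 0] ⊗ [1, 2]. So T has rank 1 (it is nonzero).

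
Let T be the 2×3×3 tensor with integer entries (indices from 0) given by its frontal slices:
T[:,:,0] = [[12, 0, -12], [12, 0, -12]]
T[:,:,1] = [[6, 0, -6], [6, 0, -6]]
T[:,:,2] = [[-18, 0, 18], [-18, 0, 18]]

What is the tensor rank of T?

1

Lower bound: T ≠ 0 (e.g. T[0,0,0] = 12), so rank(T) ≥ 1.
Upper bound: the mode-1 fibre T[:,0,0] = [12, 12] gives a = [1, 1] (primitive direction); the mode-2 fibre T[0,:,0] = [12, 0, -12] gives b = [1, 0, -1]; then c[k] = T[0,0,k] / (a[0]·b[0]) = [12, 6, -18] / 1 = [12, 6, -18].
Expanding [1, 1] (x) [1, 0, -1] (x) [12, 6, -18] reproduces all 18 entries of T, so T = [1, 1] (x) [1, 0, -1] (x) [12, 6, -18] and rank(T) ≤ 1.
These bounds meet, so rank(T) = 1.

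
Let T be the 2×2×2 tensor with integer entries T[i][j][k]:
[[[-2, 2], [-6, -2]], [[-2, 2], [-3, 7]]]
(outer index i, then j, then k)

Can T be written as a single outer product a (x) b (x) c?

The mode-3 unfolding of T (rows indexed by k, columns by (i,j) = (0,0), (0,1), (1,0), (1,1)) is [[-2, -6, -2, -3], [2, -2, 2, 7]].
There the 2×2 minor on rows k ∈ {0, 1}, columns (i,j) ∈ {(0,0), (0,1)} is det [[-2, -6], [2, -2]] = 16 ≠ 0, so this unfolding has rank ≥ 2; CP rank is at least every unfolding rank, so rank(T) ≥ 2.
In particular rank(T) ≥ 2 > 1, so T is not rank-1.

No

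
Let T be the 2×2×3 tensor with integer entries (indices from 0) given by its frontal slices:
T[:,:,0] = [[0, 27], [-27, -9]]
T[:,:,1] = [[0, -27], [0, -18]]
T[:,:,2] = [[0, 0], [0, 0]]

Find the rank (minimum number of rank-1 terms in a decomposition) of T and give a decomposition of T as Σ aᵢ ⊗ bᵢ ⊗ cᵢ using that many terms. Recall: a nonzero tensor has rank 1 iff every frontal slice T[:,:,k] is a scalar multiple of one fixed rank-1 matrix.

Lower bound: the mode-3 unfolding of T (rows indexed by k, columns by (i,j) = (0,0), (0,1), (1,0), (1,1)) is [[0, 27, -27, -9], [0, -27, 0, -18], [0, 0, 0, 0]].
There the 2×2 minor on rows k ∈ {0, 1}, columns (i,j) ∈ {(0,1), (1,0)} is det [[27, -27], [-27, 0]] = -729 ≠ 0, so this unfolding has rank ≥ 2; CP rank is at least every unfolding rank, so rank(T) ≥ 2. (This is only a lower bound: in general the CP rank may exceed every unfolding rank, so we still need to exhibit 2 rank-1 terms summing to T.)
Upper bound — finding two terms. Write S_k = T[:,:,k] for the frontal slices: S₀ = [[0, 27], [-27, -9]], S₁ = [[0, -27], [0, -18]], S₂ = [[0, 0], [0, 0]].
If T = a₁ ⊗ b₁ ⊗ c₁ + a₂ ⊗ b₂ ⊗ c₂ then each S_k = c₁[k]·a₁b₁ᵀ + c₂[k]·a₂b₂ᵀ. S₀ and S₁ are linearly independent, so a₁b₁ᵀ and a₂b₂ᵀ must span the same plane of matrices: they are the rank-1 matrices of the form x·S₀ + y·S₁.
det(x·S₀ + y·S₁) is 729·x² − 729·xy = 729·(x − y)(x), vanishing at (x:y) = (1:1) and (0:1).
M₁ = S₀ + S₁ = [[0, 0], [-27, -27]] = (-27)·[0, 1][1, 1]ᵀ and M₂ = S₁ = [[0, -27], [0, -18]] = (-9)·[3, 2][0, 1]ᵀ, so take a₁ = [0, 1], b₁ = [1, 1], a₂ = [3, 2], b₂ = [0, 1].
Each slice is an integer combination of E₁ = a₁b₁ᵀ and E₂ = a₂b₂ᵀ: S₀ = −27·E₁ + 9·E₂, S₁ = −9·E₂, S₂ = 0; reading off coefficients, c₁ = [-27, 0, 0] and c₂ = [9, -9, 0].
Hence T = [0, 1] ⊗ [1, 1] ⊗ [-27, 0, 0] + [3, 2] ⊗ [0, 1] ⊗ [9, -9, 0], so rank(T) ≤ 2.
These bounds meet, so rank(T) = 2.
Check entry T[1,1,2] = 0: (1)·(1)·(0) + (2)·(1)·(0) = 0.

rank(T) = 2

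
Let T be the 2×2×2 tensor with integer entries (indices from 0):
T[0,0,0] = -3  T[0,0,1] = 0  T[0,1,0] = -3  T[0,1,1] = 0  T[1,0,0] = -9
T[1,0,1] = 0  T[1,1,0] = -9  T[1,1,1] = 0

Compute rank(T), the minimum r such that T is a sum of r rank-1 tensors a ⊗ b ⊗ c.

1

Lower bound: T ≠ 0 (e.g. T[0,0,0] = -3), so rank(T) ≥ 1.
Upper bound: if T = a ⊗ b ⊗ c then every fibre of T is a multiple of the corresponding factor, so read the factors off the fibres through the nonzero entry T[0,0,0] = -3.
The mode-1 fibre T[:,0,0] = [-3, -9] gives a = [1, 3] (primitive direction); the mode-2 fibre T[0,:,0] = [-3, -3] gives b = [1, 1]; then c[k] = T[0,0,k] / (a[0]·b[0]) = [-3, 0] / 1 = [-3, 0].
Expanding [1, 3] ⊗ [1, 1] ⊗ [-3, 0] reproduces all 8 entries of T, so T = [1, 3] ⊗ [1, 1] ⊗ [-3, 0] and rank(T) ≤ 1.
These bounds meet, so rank(T) = 1.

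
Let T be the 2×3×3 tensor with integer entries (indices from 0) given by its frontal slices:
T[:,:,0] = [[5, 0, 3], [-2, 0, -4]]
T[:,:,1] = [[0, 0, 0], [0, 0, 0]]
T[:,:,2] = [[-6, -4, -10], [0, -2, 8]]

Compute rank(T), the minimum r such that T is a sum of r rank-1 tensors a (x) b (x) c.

3

Lower bound: the mode-2 unfolding of T (rows indexed by j, columns by (i,k) = (0,0), (0,1), (0,2), (1,0), (1,1), (1,2)) is [[5, 0, -6, -2, 0, 0], [0, 0, -4, 0, 0, -2], [3, 0, -10, -4, 0, 8]].
There the 3×3 minor on rows j ∈ {0, 1, 2}, columns (i,k) ∈ {(0,0), (0,2), (1,0)} is det [[5, -6, -2], [0, -4, 0], [3, -10, -4]] = 56 ≠ 0, so this unfolding has rank ≥ 3; CP rank is at least every unfolding rank, so rank(T) ≥ 3. (This is only a lower bound: in general the CP rank may exceed every unfolding rank, so we still need to exhibit 3 rank-1 terms summing to T.)
Upper bound: T is a sum of 3 rank-1 terms, T = [1, -1] (x) [1, 1, -2] (x) [-2, 0, 4] + [1, 0] (x) [1, 2, 1] (x) [-1, 0, -2] + [2, -1] (x) [2, 1, 0] (x) [2, 0, -2] (one valid choice — decompositions are not unique — normalised so each a, b is primitive with positive first nonzero entry; check it by expanding all entries), so rank(T) ≤ 3.
These bounds meet, so rank(T) = 3.
Check entry T[0,2,0] = 3: (1)·(-2)·(-2) + (1)·(1)·(-1) + (2)·(0)·(2) = 3.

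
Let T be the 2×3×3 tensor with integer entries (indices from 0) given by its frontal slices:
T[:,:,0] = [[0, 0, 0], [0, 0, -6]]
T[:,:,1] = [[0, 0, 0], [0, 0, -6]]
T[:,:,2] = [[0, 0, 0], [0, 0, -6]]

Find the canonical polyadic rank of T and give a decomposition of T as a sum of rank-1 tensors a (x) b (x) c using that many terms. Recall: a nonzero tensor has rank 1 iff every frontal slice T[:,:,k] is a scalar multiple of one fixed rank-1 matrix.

rank(T) = 1

Lower bound: T ≠ 0 (e.g. T[1,2,0] = -6), so rank(T) ≥ 1.
Upper bound: if T = a (x) b (x) c then every fibre of T is a multiple of the corresponding factor, so read the factors off the fibres through the nonzero entry T[1,2,0] = -6.
The mode-1 fibre T[:,2,0] = [0, -6] gives a = [0, 1] (primitive direction); the mode-2 fibre T[1,:,0] = [0, 0, -6] gives b = [0, 0, 1]; then c[k] = T[1,2,k] / (a[1]·b[2]) = [-6, -6, -6] / 1 = [-6, -6, -6].
Expanding [0, 1] (x) [0, 0, 1] (x) [-6, -6, -6] reproduces all 18 entries of T, so T = [0, 1] (x) [0, 0, 1] (x) [-6, -6, -6] and rank(T) ≤ 1.
These bounds meet, so rank(T) = 1.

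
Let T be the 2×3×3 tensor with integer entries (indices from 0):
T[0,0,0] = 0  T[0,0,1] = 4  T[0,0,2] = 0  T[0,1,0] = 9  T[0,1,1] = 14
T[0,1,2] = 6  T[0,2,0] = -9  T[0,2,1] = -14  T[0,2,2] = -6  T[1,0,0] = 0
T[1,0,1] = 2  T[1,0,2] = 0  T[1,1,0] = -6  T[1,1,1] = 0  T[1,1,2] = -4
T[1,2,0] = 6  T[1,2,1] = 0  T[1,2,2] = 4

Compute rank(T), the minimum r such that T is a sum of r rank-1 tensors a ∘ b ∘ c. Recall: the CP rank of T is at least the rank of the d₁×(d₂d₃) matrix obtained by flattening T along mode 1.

Lower bound: the mode-2 unfolding of T (rows indexed by j, columns by (i,k) = (0,0), (0,1), (0,2), (1,0), (1,1), (1,2)) is [[0, 4, 0, 0, 2, 0], [9, 14, 6, -6, 0, -4], [-9, -14, -6, 6, 0, 4]].
There the 2×2 minor on rows j ∈ {0, 1}, columns (i,k) ∈ {(0,0), (0,1)} is det [[0, 4], [9, 14]] = -36 ≠ 0, so this unfolding has rank ≥ 2; CP rank is at least every unfolding rank, so rank(T) ≥ 2. (Flattening ranks never certify an upper bound on CP rank; for that we must actually write T with 2 rank-1 terms.)
Upper bound — finding two terms. Write S_k = T[:,:,k] for the frontal slices: S₀ = [[0, 9, -9], [0, -6, 6]], S₁ = [[4, 14, -14], [2, 0, 0]], S₂ = [[0, 6, -6], [0, -4, 4]].
If T = a₁ ∘ b₁ ∘ c₁ + a₂ ∘ b₂ ∘ c₂ then each S_k = c₁[k]·a₁b₁ᵀ + c₂[k]·a₂b₂ᵀ. S₀ and S₁ are linearly independent, so a₁b₁ᵀ and a₂b₂ᵀ must span the same plane of matrices: they are the rank-1 matrices of the form x·S₀ + y·S₁.
The 2×2 minor of x·S₀ + y·S₁ on rows {0,1}, columns {0,1} is −42·xy − 28·y² = (-14)·(3·x + 2·y)(y), vanishing at (x:y) = (2:-3) and (1:0).
M₁ = 2·S₀ − 3·S₁ = [[-12, -24, 24], [-6, -12, 12]] = (-6)·(2, 1)(1, 2, -2)ᵀ and M₂ = S₀ = [[0, 9, -9], [0, -6, 6]] = 3·(3, -2)(0, 1, -1)ᵀ, so take a₁ = (2, 1), b₁ = (1, 2, -2), a₂ = (3, -2), b₂ = (0, 1, -1).
Each slice is an integer combination of E₁ = a₁b₁ᵀ and E₂ = a₂b₂ᵀ: S₀ = 3·E₂, S₁ = 2·E₁ + 2·E₂, S₂ = 2·E₂; reading off coefficients, c₁ = (0, 2, 0) and c₂ = (3, 2, 2).
Hence T = (2, 1) ∘ (1, 2, -2) ∘ (0, 2, 0) + (3, -2) ∘ (0, 1, -1) ∘ (3, 2, 2), so rank(T) ≤ 2.
These bounds meet, so rank(T) = 2.

2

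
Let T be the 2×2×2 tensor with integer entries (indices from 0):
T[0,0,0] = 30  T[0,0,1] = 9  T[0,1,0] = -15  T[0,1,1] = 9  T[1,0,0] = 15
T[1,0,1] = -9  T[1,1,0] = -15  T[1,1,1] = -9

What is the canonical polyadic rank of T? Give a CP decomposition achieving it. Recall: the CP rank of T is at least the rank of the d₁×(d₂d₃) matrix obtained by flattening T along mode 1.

Lower bound: in the mode-2 unfolding of T (rows indexed by j, columns by (i,k)) the 2×2 minor on rows j ∈ {0, 1}, columns (i,k) ∈ {(0,0), (0,1)} is det [[30, 9], [-15, 9]] = 405 ≠ 0, so that unfolding has rank ≥ 2 and hence rank(T) ≥ 2 (CP rank is at least every unfolding rank, though it can be larger).
Upper bound: with S_k = T[:,:,k], the two rank-1 terms a₁b₁ᵀ, a₂b₂ᵀ are the rank-1 members of the pencil x·S₀ + y·S₁.
det(x·S₀ + y·S₁) is −225·x² − 675·xy = (-225)·(x + 3·y)(x), vanishing at (x:y) = (3:-1) and (0:1).
M₁ = 3·S₀ − S₁ = [[81, -54], [54, -36]] = 9·(3, 2)(3, -2)ᵀ and M₂ = S₁ = [[9, 9], [-9, -9]] = 9·(1, -1)(1, 1)ᵀ, so take a₁ = (3, 2), b₁ = (3, -2), a₂ = (1, -1), b₂ = (1, 1).
Each slice is an integer combination of E₁ = a₁b₁ᵀ and E₂ = a₂b₂ᵀ: S₀ = 3·E₁ + 3·E₂, S₁ = 9·E₂; reading off coefficients, c₁ = (3, 0) and c₂ = (3, 9).
Hence T = (3, 2) ⊗ (3, -2) ⊗ (3, 0) + (1, -1) ⊗ (1, 1) ⊗ (3, 9), so rank(T) ≤ 2.
These bounds meet, so rank(T) = 2.

rank(T) = 2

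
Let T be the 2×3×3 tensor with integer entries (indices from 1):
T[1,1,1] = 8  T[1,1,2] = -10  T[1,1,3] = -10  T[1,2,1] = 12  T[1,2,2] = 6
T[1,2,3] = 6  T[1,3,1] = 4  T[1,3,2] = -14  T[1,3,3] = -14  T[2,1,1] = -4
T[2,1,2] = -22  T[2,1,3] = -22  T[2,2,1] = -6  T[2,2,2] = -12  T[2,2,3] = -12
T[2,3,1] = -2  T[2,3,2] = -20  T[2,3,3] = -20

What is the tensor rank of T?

2

Lower bound: the mode-1 unfolding of T (rows indexed by i, columns by (j,k) = (1,1), (1,2), (1,3), (2,1), (2,2), (2,3), (3,1), (3,2), (3,3)) is [[8, -10, -10, 12, 6, 6, 4, -14, -14], [-4, -22, -22, -6, -12, -12, -2, -20, -20]].
There the 2×2 minor on rows i ∈ {1, 2}, columns (j,k) ∈ {(1,1), (1,2)} is det [[8, -10], [-4, -22]] = -216 ≠ 0, so this unfolding has rank ≥ 2; CP rank is at least every unfolding rank, so rank(T) ≥ 2. (Flattening ranks never certify an upper bound on CP rank; for that we must actually write T with 2 rank-1 terms.)
Upper bound — finding two terms. Write S_k = T[:,:,k] for the frontal slices: S₁ = [[8, 12, 4], [-4, -6, -2]], S₂ = [[-10, 6, -14], [-22, -12, -20]], S₃ = [[-10, 6, -14], [-22, -12, -20]].
If T = a₁ ⊗ b₁ ⊗ c₁ + a₂ ⊗ b₂ ⊗ c₂ then each S_k = c₁[k]·a₁b₁ᵀ + c₂[k]·a₂b₂ᵀ. S₁ and S₂ are linearly independent, so a₁b₁ᵀ and a₂b₂ᵀ must span the same plane of matrices: they are the rank-1 matrices of the form x·S₁ + y·S₂.
The 2×2 minor of x·S₁ + y·S₂ on rows {1,2}, columns {1,2} is 252·xy + 252·y² = 252·(y)(x + y), vanishing at (x:y) = (1:0) and (1:-1).
M₁ = S₁ = [[8, 12, 4], [-4, -6, -2]] = 2·(2, -1)(2, 3, 1)ᵀ and M₂ = S₁ − S₂ = [[18, 6, 18], [18, 6, 18]] = 6·(1, 1)(3, 1, 3)ᵀ, so take a₁ = (2, -1), b₁ = (2, 3, 1), a₂ = (1, 1), b₂ = (3, 1, 3).
Each slice is an integer combination of E₁ = a₁b₁ᵀ and E₂ = a₂b₂ᵀ: S₁ = 2·E₁, S₂ = 2·E₁ − 6·E₂, S₃ = 2·E₁ − 6·E₂; reading off coefficients, c₁ = (2, 2, 2) and c₂ = (0, -6, -6).
Hence T = (2, -1) ⊗ (2, 3, 1) ⊗ (2, 2, 2) + (1, 1) ⊗ (3, 1, 3) ⊗ (0, -6, -6), so rank(T) ≤ 2.
These bounds meet, so rank(T) = 2.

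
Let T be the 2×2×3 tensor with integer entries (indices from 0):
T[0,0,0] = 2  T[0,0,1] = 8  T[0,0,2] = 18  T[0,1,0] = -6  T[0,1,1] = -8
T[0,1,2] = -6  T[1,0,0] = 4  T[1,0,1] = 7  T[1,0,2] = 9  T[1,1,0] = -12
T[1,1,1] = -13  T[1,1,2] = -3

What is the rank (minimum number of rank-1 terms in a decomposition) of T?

Lower bound: in the mode-1 unfolding of T (rows indexed by i, columns by (j,k)) the 2×2 minor on rows i ∈ {0, 1}, columns (j,k) ∈ {(0,0), (0,1)} is det [[2, 8], [4, 7]] = -18 ≠ 0, so that unfolding has rank ≥ 2 and hence rank(T) ≥ 2 (CP rank is at least every unfolding rank, though it can be larger).
Upper bound: with S_k = T[:,:,k], the two rank-1 terms a₁b₁ᵀ, a₂b₂ᵀ are the rank-1 members of the pencil x·S₀ + y·S₁.
det(x·S₀ + y·S₁) is −48·xy − 48·y² = (-48)·(y)(x + y), vanishing at (x:y) = (1:0) and (1:-1).
M₁ = S₀ = [[2, -6], [4, -12]] = 2·[1, 2][1, -3]ᵀ and M₂ = S₀ − S₁ = [[-6, 2], [-3, 1]] = −[2, 1][3, -1]ᵀ, so take a₁ = [1, 2], b₁ = [1, -3], a₂ = [2, 1], b₂ = [3, -1].
Each slice is an integer combination of E₁ = a₁b₁ᵀ and E₂ = a₂b₂ᵀ: S₀ = 2·E₁, S₁ = 2·E₁ + E₂, S₂ = 3·E₂; reading off coefficients, c₁ = [2, 2, 0] and c₂ = [0, 1, 3].
Hence T = [1, 2] (x) [1, -3] (x) [2, 2, 0] + [2, 1] (x) [3, -1] (x) [0, 1, 3], so rank(T) ≤ 2.
These bounds meet, so rank(T) = 2.

2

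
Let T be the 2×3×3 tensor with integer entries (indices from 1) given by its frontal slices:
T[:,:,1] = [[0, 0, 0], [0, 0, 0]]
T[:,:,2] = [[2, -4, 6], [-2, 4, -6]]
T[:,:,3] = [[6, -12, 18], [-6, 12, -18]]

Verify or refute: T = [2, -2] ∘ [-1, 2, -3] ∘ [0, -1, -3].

Yes

Reconstruct entrywise from the claimed factors. For example, T[1,1,3] = 6 and Σₗ aₗ[1]bₗ[1]cₗ[3] = (2)·(-1)·(-3) = 6; checking all 18 entries, every one matches. The claim holds.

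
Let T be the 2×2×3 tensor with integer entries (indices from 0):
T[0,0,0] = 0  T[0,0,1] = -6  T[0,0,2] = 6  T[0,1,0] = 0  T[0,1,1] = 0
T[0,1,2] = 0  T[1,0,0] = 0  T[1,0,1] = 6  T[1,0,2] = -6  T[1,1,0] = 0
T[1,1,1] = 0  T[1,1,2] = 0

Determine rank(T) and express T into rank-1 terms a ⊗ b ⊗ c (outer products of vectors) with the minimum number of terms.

Lower bound: T ≠ 0 (e.g. T[0,0,1] = -6), so rank(T) ≥ 1.
Upper bound: if T = a ⊗ b ⊗ c then every fibre of T is a multiple of the corresponding factor, so read the factors off the fibres through the nonzero entry T[0,0,1] = -6.
The mode-1 fibre T[:,0,1] = [-6, 6] gives a = (1, -1) (primitive direction); the mode-2 fibre T[0,:,1] = [-6, 0] gives b = (1, 0); then c[k] = T[0,0,k] / (a[0]·b[0]) = [0, -6, 6] / 1 = (0, -6, 6).
Expanding (1, -1) ⊗ (1, 0) ⊗ (0, -6, 6) reproduces all 12 entries of T, so T = (1, -1) ⊗ (1, 0) ⊗ (0, -6, 6) and rank(T) ≤ 1.
These bounds meet, so rank(T) = 1.

rank(T) = 1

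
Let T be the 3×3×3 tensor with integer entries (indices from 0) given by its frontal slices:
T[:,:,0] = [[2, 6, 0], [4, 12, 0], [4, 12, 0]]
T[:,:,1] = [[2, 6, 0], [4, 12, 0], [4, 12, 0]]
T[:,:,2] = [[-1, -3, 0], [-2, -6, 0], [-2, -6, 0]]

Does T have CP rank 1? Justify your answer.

If T = a ⊗ b ⊗ c then every fibre of T is a multiple of the corresponding factor, so read the factors off the fibres through the nonzero entry T[0,0,0] = 2.
The mode-1 fibre T[:,0,0] = [2, 4, 4] gives a = (1, 2, 2) (primitive direction); the mode-2 fibre T[0,:,0] = [2, 6, 0] gives b = (1, 3, 0); then c[k] = T[0,0,k] / (a[0]·b[0]) = [2, 2, -1] / 1 = (2, 2, -1).
Expanding (1, 2, 2) ⊗ (1, 3, 0) ⊗ (2, 2, -1) reproduces all 27 entries of T, so T = (1, 2, 2) ⊗ (1, 3, 0) ⊗ (2, 2, -1) and rank(T) ≤ 1.
Equivalently every frontal slice T[:,:,k] is c[k] times the rank-1 matrix (1, 2, 2) ⊗ (1, 3, 0). So T has rank 1 (it is nonzero).

Yes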